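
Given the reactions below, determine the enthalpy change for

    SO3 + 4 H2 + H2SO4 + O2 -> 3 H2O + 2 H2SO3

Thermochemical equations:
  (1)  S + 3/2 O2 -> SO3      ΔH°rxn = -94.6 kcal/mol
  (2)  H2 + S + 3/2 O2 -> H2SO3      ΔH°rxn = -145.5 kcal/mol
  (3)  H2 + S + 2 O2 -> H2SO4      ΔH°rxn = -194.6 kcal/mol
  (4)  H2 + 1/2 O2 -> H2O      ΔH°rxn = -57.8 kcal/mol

ΔH°rxn = -175.2 kcal/mol

(1) reversed: +94.6 kcal/mol
(2) × 2: (2)·(-145.5) = -291.0 kcal/mol
(3) reversed: +194.6 kcal/mol
(4) × 3: (3)·(-57.8) = -173.4 kcal/mol
ΔH°rxn = (-1)·(-94.6) + (2)·(-145.5) + (-1)·(-194.6) + (3)·(-57.8) = -175.2 kcal/mol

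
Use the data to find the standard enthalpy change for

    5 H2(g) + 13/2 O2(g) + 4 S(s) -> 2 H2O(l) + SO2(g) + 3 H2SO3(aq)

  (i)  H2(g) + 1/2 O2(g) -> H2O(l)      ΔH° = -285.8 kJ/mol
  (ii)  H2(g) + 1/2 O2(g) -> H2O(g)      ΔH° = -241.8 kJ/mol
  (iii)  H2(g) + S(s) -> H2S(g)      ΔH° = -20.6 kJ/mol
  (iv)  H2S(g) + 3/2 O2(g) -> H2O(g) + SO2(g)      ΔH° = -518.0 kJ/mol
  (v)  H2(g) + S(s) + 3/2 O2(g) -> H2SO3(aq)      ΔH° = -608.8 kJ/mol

ΔH° = -2694.8 kJ/mol

(i) × 2: (2)·(-285.8) = -571.6 kJ/mol
(ii) reversed: +241.8 kJ/mol
(iii) as written: -20.6 kJ/mol
(iv) as written: -518.0 kJ/mol
(v) × 3: (3)·(-608.8) = -1826.4 kJ/mol
Since enthalpy is a state function, ΔH° = (2)·(-285.8) + (-1)·(-241.8) + (1)·(-20.6) + (1)·(-518.0) + (3)·(-608.8) = -2694.8 kJ/mol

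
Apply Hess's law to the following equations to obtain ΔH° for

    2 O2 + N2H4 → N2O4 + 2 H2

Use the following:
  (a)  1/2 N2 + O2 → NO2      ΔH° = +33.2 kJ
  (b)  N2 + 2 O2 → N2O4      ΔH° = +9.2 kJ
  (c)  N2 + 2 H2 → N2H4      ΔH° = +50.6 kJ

ΔH° = -41.4 kJ

(a): not needed.
(b) as written: +9.2 kJ
(c) reversed: -50.6 kJ
ΔH° = (+9.2) + (-50.6) = -41.4 kJ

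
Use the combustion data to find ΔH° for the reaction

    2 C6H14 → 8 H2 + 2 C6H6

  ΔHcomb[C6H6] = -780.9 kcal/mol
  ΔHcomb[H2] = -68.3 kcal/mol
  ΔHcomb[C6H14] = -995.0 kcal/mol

ΔH° = 118.2 kcal/mol

Using ΔH = Σ nΔHc°(reactants) − Σ nΔHc°(products):
= [2·(-995.0)] − [8·(-68.3) + 2·(-780.9)]
= 118.2 kcal/mol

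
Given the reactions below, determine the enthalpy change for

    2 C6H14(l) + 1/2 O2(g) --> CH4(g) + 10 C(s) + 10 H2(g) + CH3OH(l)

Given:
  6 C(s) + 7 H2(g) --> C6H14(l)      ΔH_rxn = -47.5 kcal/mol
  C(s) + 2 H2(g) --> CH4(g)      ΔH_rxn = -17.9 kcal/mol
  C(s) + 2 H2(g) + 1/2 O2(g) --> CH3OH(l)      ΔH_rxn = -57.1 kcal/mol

equation 1 reversed and × 2 (C6H14(l) must end up as a reactant; scale by 2 for the 2 C6H14(l)): (-2)·(-47.5) = +95.0 kcal/mol
equation 2 as written (CH4(g) already on the product side): -17.9 kcal/mol
equation 3 as written (CH3OH(l) already on the product side): -57.1 kcal/mol
Combining the equations, ΔH_rxn = (+95.0) + (-17.9) + (-57.1) = 20.0 kcal/mol

ΔH_rxn = 20.0 kcal/mol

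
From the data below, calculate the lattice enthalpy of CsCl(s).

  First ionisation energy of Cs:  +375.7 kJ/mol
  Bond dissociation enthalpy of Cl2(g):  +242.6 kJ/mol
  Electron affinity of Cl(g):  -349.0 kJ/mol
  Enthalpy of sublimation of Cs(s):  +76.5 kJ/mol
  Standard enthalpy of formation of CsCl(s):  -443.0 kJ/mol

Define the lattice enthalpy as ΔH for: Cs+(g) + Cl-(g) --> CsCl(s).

ΔHf° = 1·ΔHsub + 1·(ΣIE) + 1/2·D(Cl2) + 1·EA + U
-443.0 = 1·(+76.5) + 1·(+375.7) + 1/2·(+242.6) + 1·(-349.0) + U
U = -443.0 − (+224.5) = -667.5 kJ/mol

U = -667.5 kJ/mol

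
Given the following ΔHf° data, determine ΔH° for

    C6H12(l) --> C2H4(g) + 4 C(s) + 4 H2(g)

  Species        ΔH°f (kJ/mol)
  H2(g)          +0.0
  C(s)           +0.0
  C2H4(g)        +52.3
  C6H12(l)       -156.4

Products: 1·(+52.3) + 4·(+0.0) + 4·(+0.0) = +52.3
Reactants: 1·(-156.4) = -156.4
ΔH° = (+52.3) − (-156.4) = 208.7 kJ/mol

ΔH° = 208.7 kJ/mol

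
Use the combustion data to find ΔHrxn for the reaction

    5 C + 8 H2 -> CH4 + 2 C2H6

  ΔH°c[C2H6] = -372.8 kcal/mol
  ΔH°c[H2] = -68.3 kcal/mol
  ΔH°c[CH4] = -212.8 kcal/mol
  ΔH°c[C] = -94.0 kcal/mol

Using ΔH = Σ nΔHc°(reactants) − Σ nΔHc°(products):
= [5·(-94.0) + 8·(-68.3)] − [1·(-212.8) + 2·(-372.8)]
= -58.0 kcal/mol

ΔHrxn = -58.0 kcal/mol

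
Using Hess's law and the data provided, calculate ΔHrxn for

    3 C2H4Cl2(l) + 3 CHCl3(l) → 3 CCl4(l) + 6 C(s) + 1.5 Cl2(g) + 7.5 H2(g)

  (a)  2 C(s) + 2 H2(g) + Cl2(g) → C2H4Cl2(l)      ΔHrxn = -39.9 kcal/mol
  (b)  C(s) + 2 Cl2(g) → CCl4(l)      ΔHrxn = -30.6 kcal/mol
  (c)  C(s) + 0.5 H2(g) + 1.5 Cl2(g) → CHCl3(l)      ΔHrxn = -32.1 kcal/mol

(a) reversed and × 3 (C2H4Cl2(l) must end up as a reactant; ×3 to match 3 C2H4Cl2(l) in the target): (-3)·(-39.9) = +119.7 kcal/mol
(b) × 3 (×3 to match 3 CCl4(l) in the target): (3)·(-30.6) = -91.8 kcal/mol
(c) reversed and × 3 (reverse to put CHCl3(l) on the reactant side; ×3 to match 3 CHCl3(l) in the target): (-3)·(-32.1) = +96.3 kcal/mol
By Hess's law, ΔHrxn = (+119.7) + (-91.8) + (+96.3) = 124.2 kcal/mol

ΔHrxn = 124.2 kcal/mol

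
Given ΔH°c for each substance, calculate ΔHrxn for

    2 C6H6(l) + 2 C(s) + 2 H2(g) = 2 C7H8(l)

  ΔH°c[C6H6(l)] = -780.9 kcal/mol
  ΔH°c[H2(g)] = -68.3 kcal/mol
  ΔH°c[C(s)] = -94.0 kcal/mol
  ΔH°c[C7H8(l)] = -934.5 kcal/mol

ΔHrxn = -17.4 kcal/mol

Using ΔH = Σ nΔHc°(reactants) − Σ nΔHc°(products):
= [2·(-780.9) + 2·(-94.0) + 2·(-68.3)] − [2·(-934.5)]
= -17.4 kcal/mol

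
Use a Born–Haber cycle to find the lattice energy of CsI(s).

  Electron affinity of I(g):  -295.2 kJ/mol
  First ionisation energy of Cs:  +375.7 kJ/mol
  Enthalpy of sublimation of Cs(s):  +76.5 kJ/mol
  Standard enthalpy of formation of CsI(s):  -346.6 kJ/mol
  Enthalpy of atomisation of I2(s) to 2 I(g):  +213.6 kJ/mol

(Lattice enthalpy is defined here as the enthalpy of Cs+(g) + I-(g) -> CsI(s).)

ΔHf° = 1·ΔHsub + 1·(ΣIE) + 1/2·D(I2) + 1·EA + U
-346.6 = 1·(+76.5) + 1·(+375.7) + 1/2·(+213.6) + 1·(-295.2) + U
U = -346.6 − (+263.8) = -610.4 kJ/mol

U = -610.4 kJ/mol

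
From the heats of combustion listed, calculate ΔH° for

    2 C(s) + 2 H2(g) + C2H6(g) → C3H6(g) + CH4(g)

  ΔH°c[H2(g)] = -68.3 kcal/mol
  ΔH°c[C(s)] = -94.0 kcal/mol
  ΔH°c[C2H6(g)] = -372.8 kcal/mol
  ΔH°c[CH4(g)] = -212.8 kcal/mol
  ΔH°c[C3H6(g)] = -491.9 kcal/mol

With combustion enthalpies, reactants minus products:
= [2·(-94.0) + 2·(-68.3) + 1·(-372.8)] − [1·(-491.9) + 1·(-212.8)]
= 7.3 kcal/mol

ΔH° = 7.3 kcal/mol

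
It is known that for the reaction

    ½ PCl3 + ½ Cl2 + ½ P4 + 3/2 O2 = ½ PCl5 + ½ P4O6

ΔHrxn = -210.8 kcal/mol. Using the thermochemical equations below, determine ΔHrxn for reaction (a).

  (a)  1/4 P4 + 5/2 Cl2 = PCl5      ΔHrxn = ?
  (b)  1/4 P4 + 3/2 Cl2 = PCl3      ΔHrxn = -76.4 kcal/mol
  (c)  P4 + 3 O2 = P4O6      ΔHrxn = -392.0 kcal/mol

ΔHrxn = -106.0 kcal/mol

(a) × 1/2 (scale by 1/2 for the 1/2 PCl5): contributes 1/2·x
(b) reversed and × 1/2 (reverse to put PCl3 on the reactant side; scale by 1/2 for the 1/2 PCl3): (-1/2)·(-76.4) = +38.2 kcal/mol
(c) × 1/2 (scale by 1/2 for the 1/2 P4O6): (1/2)·(-392.0) = -196.0 kcal/mol
-210.8 = (+38.2) + (-196.0) + 1/2·x
x = (-210.8 − (-157.8)) / (1/2) = -106.0 kcal/mol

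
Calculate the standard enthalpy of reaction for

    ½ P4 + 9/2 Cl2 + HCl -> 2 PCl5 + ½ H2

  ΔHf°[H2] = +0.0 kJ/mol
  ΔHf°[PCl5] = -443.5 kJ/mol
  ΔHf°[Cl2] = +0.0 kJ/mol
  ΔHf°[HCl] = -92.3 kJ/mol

ΔH° = -794.7 kJ/mol

Products: 2·(-443.5) + 1/2·(+0.0) = -887.0
Reactants: 1/2·(+0.0) + 9/2·(+0.0) + 1·(-92.3) = -92.3
ΔH° = (-887.0) − (-92.3) = -794.7 kJ/mol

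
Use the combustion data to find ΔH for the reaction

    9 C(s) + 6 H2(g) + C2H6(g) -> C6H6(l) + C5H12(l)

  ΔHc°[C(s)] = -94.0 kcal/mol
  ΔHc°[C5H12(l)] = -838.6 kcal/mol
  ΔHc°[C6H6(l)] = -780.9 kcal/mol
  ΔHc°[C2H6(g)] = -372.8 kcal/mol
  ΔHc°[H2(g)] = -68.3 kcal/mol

ΔH = -9.1 kcal/mol

With combustion enthalpies, reactants minus products:
= [9·(-94.0) + 6·(-68.3) + 1·(-372.8)] − [1·(-780.9) + 1·(-838.6)]
= -9.1 kcal/mol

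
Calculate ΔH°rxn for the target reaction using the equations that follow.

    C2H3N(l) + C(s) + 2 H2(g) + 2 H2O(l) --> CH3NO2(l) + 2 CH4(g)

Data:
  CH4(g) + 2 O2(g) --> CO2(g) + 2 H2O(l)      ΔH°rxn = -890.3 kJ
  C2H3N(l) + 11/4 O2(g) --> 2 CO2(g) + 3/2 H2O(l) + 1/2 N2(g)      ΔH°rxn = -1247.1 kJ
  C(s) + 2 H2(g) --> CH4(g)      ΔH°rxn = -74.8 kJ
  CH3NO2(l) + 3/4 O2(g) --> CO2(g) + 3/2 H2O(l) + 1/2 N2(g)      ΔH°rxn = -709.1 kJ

equation 1 reversed: +890.3 kJ
equation 2 as written: -1247.1 kJ
equation 3 as written: -74.8 kJ
equation 4 reversed: +709.1 kJ
By Hess's law, ΔH°rxn = (+890.3) + (-1247.1) + (-74.8) + (+709.1) = 277.5 kJ

ΔH°rxn = 277.5 kJ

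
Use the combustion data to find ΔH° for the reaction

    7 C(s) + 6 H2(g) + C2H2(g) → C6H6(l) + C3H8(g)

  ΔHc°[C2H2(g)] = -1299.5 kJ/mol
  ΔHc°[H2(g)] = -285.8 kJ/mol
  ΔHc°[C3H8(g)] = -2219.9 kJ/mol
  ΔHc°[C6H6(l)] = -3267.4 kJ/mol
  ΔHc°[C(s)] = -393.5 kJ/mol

ΔH° = -281.5 kJ/mol

Using ΔH = Σ nΔHc°(reactants) − Σ nΔHc°(products):
= [7·(-393.5) + 6·(-285.8) + 1·(-1299.5)] − [1·(-3267.4) + 1·(-2219.9)]
= -281.5 kJ/mol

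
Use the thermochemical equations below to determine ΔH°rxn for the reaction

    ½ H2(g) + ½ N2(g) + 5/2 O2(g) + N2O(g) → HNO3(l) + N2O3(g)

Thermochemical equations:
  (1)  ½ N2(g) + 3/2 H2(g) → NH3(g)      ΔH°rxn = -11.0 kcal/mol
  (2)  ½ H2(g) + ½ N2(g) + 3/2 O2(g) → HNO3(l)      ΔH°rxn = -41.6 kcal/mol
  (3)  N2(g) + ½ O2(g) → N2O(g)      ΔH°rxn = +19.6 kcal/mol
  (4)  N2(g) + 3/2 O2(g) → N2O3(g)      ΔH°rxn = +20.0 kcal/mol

ΔH°rxn = -41.2 kcal/mol

(1): not needed.
(2) as written: -41.6 kcal/mol
(3) reversed: -19.6 kcal/mol
(4) as written: +20.0 kcal/mol
ΔH°rxn = (1)·(-41.6) + (-1)·(+19.6) + (1)·(+20.0) = -41.2 kcal/mol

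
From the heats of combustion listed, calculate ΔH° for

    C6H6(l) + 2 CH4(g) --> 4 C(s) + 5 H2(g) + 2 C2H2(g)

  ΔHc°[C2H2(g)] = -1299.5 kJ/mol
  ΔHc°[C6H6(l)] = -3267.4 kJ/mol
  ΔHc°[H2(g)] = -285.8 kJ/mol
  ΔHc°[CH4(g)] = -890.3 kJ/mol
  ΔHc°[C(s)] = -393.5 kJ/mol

With combustion enthalpies, reactants minus products:
= [1·(-3267.4) + 2·(-890.3)] − [4·(-393.5) + 5·(-285.8) + 2·(-1299.5)]
= 554.0 kJ/mol

ΔH° = 554.0 kJ/mol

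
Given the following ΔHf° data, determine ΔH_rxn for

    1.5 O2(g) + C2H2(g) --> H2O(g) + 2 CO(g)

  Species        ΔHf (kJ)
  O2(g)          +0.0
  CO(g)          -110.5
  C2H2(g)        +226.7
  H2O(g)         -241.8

Products: 1·(-241.8) + 2·(-110.5) = -462.8
Reactants: 3/2·(+0.0) + 1·(+226.7) = +226.7
ΔH_rxn = (-462.8) − (+226.7) = -689.5 kJ

ΔH_rxn = -689.5 kJ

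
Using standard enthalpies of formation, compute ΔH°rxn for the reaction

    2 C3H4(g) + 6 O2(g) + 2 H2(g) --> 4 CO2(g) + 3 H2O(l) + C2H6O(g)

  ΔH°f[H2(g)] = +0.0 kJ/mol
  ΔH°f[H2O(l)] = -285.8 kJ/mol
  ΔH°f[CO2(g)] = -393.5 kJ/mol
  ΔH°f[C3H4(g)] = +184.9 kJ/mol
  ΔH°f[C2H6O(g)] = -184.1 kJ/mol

Products: 4·(-393.5) + 3·(-285.8) + 1·(-184.1) = -2615.5
Reactants: 2·(+184.9) + 6·(+0.0) + 2·(+0.0) = +369.8
ΔH°rxn = (-2615.5) − (+369.8) = -2985.3 kJ/mol

ΔH°rxn = -2985.3 kJ/mol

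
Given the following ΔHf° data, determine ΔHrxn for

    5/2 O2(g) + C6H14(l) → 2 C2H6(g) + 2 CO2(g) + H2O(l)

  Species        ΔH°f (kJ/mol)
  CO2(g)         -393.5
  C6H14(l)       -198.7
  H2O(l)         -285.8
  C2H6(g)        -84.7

ΔHrxn = -1043.5 kJ/mol

Products: 2·(-84.7) + 2·(-393.5) + 1·(-285.8) = -1242.2
Reactants: 5/2·(+0.0) + 1·(-198.7) = -198.7
ΔHrxn = (-1242.2) − (-198.7) = -1043.5 kJ/mol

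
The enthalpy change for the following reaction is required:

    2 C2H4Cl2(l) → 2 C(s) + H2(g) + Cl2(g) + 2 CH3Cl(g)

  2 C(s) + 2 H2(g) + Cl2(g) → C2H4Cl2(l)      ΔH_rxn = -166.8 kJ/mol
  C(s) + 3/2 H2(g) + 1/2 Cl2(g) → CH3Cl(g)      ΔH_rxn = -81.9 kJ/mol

equation 1 reversed and × 2: (-2)·(-166.8) = +333.6 kJ/mol
equation 2 × 2: (2)·(-81.9) = -163.8 kJ/mol
Summing the manipulated equations, ΔH_rxn = (+333.6) + (-163.8) = 169.8 kJ/mol

ΔH_rxn = 169.8 kJ/mol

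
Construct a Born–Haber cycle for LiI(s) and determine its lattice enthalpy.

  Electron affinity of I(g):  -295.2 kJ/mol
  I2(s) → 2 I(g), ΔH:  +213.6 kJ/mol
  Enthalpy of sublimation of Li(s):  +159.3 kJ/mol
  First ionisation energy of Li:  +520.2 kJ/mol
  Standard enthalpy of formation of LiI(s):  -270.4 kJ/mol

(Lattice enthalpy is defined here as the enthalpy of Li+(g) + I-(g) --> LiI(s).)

ΔHf° = 1·ΔHsub + 1·(ΣIE) + 1/2·D(I2) + 1·EA + U
-270.4 = 1·(+159.3) + 1·(+520.2) + 1/2·(+213.6) + 1·(-295.2) + U
U = -270.4 − (+491.1) = -761.5 kJ/mol

U = -761.5 kJ/mol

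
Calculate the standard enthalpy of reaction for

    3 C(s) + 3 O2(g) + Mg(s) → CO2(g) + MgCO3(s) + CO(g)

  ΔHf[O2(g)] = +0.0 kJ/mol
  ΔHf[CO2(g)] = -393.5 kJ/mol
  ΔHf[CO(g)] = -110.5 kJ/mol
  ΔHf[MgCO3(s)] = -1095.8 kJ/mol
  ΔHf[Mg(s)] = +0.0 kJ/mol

ΔH° = -1599.8 kJ/mol

Products: 1·(-393.5) + 1·(-1095.8) + 1·(-110.5) = -1599.8
Reactants: 3·(+0.0) + 3·(+0.0) + 1·(+0.0) = +0.0
ΔH° = (-1599.8) − (+0.0) = -1599.8 kJ/mol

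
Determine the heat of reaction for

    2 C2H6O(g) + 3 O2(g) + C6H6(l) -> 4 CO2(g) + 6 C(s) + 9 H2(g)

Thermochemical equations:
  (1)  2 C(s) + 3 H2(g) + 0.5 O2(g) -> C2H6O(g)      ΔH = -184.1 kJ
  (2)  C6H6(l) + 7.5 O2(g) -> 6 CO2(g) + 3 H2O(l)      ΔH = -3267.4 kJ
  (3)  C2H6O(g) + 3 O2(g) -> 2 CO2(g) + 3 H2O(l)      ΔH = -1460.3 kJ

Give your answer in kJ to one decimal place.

(1) reversed and × 3: (-3)·(-184.1) = +552.3 kJ
(2) as written: -3267.4 kJ
(3) reversed: +1460.3 kJ
Combining the equations, ΔH = (-3)·(-184.1) + (1)·(-3267.4) + (-1)·(-1460.3) = -1254.8 kJ

ΔH = -1254.8 kJ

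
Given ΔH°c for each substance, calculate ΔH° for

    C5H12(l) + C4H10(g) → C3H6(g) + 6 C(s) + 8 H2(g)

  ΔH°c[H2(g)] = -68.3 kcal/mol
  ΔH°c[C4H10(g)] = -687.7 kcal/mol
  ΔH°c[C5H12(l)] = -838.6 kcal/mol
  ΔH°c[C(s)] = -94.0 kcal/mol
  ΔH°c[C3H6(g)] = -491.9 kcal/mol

ΔH° = 76.0 kcal/mol

Using ΔH = Σ nΔHc°(reactants) − Σ nΔHc°(products):
= [1·(-838.6) + 1·(-687.7)] − [1·(-491.9) + 6·(-94.0) + 8·(-68.3)]
= 76.0 kcal/mol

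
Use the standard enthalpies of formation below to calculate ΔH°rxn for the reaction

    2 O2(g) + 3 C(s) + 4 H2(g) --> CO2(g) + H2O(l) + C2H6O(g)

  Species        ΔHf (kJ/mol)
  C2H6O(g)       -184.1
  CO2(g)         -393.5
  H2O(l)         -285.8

ΔH°rxn = Σ nΔHf°(products) − Σ nΔHf°(reactants).
Products: 1·(-393.5) + 1·(-285.8) + 1·(-184.1) = -863.4
Reactants: 2·(+0.0) + 3·(+0.0) + 4·(+0.0) = +0.0
ΔH°rxn = (-863.4) − (+0.0) = -863.4 kJ/mol

ΔH°rxn = -863.4 kJ/mol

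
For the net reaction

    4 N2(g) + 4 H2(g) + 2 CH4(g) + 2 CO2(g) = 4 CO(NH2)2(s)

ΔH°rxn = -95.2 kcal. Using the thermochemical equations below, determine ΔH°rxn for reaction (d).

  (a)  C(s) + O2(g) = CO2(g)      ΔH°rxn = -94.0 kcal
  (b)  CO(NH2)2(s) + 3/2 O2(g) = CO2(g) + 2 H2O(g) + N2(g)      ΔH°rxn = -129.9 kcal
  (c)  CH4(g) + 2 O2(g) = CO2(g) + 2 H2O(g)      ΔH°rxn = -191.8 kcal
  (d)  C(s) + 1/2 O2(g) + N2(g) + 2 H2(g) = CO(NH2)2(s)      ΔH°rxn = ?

ΔH°rxn = -79.7 kcal

(a) reversed and × 2: (-2)·(-94.0) = +188.0 kcal
(b) reversed and × 2: (-2)·(-129.9) = +259.8 kcal
(c) × 2 (scale by 2 for the 2 CH4(g)): (2)·(-191.8) = -383.6 kcal
(d) × 2 (scale by 2 for the 4 H2(g)): contributes 2·x
-95.2 = (+188.0) + (+259.8) + (-383.6) + 2·x
x = (-95.2 − (+64.2)) / (2) = -79.7 kcal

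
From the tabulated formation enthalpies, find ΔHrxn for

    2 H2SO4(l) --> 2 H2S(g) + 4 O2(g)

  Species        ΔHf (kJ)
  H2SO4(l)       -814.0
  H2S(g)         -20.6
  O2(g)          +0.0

ΔH°rxn = Σ nΔHf°(products) − Σ nΔHf°(reactants).
Products: 2·(-20.6) + 4·(+0.0) = -41.2
Reactants: 2·(-814.0) = -1628.0
ΔHrxn = (-41.2) − (-1628.0) = 1586.8 kJ

ΔHrxn = 1586.8 kJ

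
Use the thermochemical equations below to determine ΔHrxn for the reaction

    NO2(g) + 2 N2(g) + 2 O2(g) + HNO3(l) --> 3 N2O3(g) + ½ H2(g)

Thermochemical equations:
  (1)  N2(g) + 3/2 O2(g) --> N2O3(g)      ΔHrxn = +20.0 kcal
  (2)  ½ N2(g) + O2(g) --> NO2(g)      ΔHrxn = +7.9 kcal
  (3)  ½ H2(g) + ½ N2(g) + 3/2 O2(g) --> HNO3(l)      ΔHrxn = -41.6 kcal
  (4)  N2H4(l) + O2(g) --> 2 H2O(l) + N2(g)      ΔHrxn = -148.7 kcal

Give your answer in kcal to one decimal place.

(1) × 3 (scale by 3 for the 3 N2O3(g)): (3)·(+20.0) = +60.0 kcal
(2) reversed (NO2(g) must end up as a reactant): -7.9 kcal
(3) reversed (HNO3(l) must end up as a reactant): +41.6 kcal
(4): not needed (H2O(l) appears nowhere else).
ΔHrxn = (+60.0) + (-7.9) + (+41.6) = 93.7 kcal

ΔHrxn = 93.7 kcal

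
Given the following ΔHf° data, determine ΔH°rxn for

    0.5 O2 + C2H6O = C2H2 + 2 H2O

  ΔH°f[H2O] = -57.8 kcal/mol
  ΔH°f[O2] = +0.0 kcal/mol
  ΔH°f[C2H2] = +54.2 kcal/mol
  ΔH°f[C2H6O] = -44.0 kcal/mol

ΔH°rxn = -17.4 kcal/mol

ΔH°rxn = Σ nΔHf°(products) − Σ nΔHf°(reactants).
Products: 1·(+54.2) + 2·(-57.8) = -61.4
Reactants: 1/2·(+0.0) + 1·(-44.0) = -44.0
ΔH°rxn = (-61.4) − (-44.0) = -17.4 kcal/mol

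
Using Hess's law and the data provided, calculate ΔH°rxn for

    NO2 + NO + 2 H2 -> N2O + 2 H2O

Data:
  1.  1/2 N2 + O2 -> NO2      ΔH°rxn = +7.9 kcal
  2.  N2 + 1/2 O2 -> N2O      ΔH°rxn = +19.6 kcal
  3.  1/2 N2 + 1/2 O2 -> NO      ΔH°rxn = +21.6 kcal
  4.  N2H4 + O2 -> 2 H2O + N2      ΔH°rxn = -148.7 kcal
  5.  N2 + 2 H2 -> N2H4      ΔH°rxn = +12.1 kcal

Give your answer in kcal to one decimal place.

eq. 1 reversed (reverse to put NO2 on the reactant side): -7.9 kcal
eq. 2 as written (N2O already on the product side): +19.6 kcal
eq. 3 reversed (reverse to put NO on the reactant side): -21.6 kcal
eq. 4 as written (H2O already on the product side): -148.7 kcal
eq. 5 as written (H2 already on the reactant side): +12.1 kcal
Summing the manipulated equations, ΔH°rxn = (-1)·(+7.9) + (1)·(+19.6) + (-1)·(+21.6) + (1)·(-148.7) + (1)·(+12.1) = -146.5 kcal

ΔH°rxn = -146.5 kcal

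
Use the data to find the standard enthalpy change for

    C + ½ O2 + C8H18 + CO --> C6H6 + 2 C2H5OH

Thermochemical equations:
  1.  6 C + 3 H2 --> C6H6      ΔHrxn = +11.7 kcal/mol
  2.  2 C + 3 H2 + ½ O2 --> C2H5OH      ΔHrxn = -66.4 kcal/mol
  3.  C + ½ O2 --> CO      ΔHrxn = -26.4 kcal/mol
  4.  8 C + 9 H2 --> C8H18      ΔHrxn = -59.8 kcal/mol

ΔHrxn = -34.9 kcal/mol

eq. 1 as written: +11.7 kcal/mol
eq. 2 × 2: (2)·(-66.4) = -132.8 kcal/mol
eq. 3 reversed: +26.4 kcal/mol
eq. 4 reversed: +59.8 kcal/mol
ΔHrxn = (1)·(+11.7) + (2)·(-66.4) + (-1)·(-26.4) + (-1)·(-59.8) = -34.9 kcal/mol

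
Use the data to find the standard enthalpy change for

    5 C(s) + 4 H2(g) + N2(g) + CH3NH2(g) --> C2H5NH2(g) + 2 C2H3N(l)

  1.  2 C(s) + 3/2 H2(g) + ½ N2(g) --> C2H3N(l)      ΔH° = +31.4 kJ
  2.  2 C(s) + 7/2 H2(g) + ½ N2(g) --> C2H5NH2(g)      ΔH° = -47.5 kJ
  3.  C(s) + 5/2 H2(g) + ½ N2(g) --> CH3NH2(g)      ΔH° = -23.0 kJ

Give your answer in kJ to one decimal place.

eq. 1 × 2: (2)·(+31.4) = +62.8 kJ
eq. 2 as written: -47.5 kJ
eq. 3 reversed: +23.0 kJ
ΔH° = (+62.8) + (-47.5) + (+23.0) = 38.3 kJ

ΔH° = 38.3 kJ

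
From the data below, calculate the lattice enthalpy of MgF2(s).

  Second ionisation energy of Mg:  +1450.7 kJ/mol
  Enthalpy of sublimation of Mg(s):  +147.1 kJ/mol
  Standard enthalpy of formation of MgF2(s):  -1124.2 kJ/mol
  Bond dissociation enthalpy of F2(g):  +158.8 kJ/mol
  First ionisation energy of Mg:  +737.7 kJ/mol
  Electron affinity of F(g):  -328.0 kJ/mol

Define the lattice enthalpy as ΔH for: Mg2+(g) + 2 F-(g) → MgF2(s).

U = -2962.5 kJ/mol

ΔHf° = 1·ΔHsub + 1·(ΣIE) + 1·D(F2) + 2·EA + U
-1124.2 = 1·(+147.1) + 1·(+2188.4) + 1·(+158.8) + 2·(-328.0) + U
U = -1124.2 − (+1838.3) = -2962.5 kJ/mol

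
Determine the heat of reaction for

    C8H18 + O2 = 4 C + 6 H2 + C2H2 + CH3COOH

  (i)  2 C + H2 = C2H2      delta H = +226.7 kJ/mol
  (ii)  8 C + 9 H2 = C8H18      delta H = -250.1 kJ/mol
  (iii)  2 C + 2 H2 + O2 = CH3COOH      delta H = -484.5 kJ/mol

delta H = -7.7 kJ/mol

(i) as written (C2H2 already on the product side): +226.7 kJ/mol
(ii) reversed (C8H18 must end up as a reactant): +250.1 kJ/mol
(iii) as written (CH3COOH already on the product side): -484.5 kJ/mol
By Hess's law, delta H = (+226.7) + (+250.1) + (-484.5) = -7.7 kJ/mol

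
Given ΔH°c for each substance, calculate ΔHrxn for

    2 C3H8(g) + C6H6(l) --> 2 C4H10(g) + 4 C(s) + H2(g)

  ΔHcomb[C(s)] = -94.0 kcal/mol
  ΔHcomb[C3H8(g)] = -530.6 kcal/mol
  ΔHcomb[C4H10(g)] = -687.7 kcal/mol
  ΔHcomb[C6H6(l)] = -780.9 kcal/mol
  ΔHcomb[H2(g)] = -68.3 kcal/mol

Using ΔH = Σ nΔHc°(reactants) − Σ nΔHc°(products):
= [2·(-530.6) + 1·(-780.9)] − [2·(-687.7) + 4·(-94.0) + 1·(-68.3)]
= -22.4 kcal/mol

ΔHrxn = -22.4 kcal/mol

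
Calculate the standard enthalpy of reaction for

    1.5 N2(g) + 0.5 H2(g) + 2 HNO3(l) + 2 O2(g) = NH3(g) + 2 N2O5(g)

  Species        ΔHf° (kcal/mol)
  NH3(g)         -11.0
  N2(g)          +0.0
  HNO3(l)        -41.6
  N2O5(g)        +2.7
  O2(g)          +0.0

ΔH°rxn = Σ nΔHf°(products) − Σ nΔHf°(reactants).
Products: 1·(-11.0) + 2·(+2.7) = -5.6
Reactants: 3/2·(+0.0) + 1/2·(+0.0) + 2·(-41.6) + 2·(+0.0) = -83.2
ΔH°rxn = (-5.6) − (-83.2) = 77.6 kcal/mol

ΔH°rxn = 77.6 kcal/mol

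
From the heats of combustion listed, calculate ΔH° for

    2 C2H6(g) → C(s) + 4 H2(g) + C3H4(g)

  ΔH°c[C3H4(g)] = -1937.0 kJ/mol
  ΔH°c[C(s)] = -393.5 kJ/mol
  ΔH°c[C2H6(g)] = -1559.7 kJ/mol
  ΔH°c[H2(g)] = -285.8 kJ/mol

Using ΔH = Σ nΔHc°(reactants) − Σ nΔHc°(products):
= [2·(-1559.7)] − [1·(-393.5) + 4·(-285.8) + 1·(-1937.0)]
= 354.3 kJ/mol

ΔH° = 354.3 kJ/mol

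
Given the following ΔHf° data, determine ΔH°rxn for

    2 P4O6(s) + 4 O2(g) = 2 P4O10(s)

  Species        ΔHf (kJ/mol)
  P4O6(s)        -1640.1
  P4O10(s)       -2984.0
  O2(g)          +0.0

ΔH°rxn = Σ nΔHf°(products) − Σ nΔHf°(reactants).
Products: 2·(-2984.0) = -5968.0
Reactants: 2·(-1640.1) + 4·(+0.0) = -3280.2
ΔH°rxn = (-5968.0) − (-3280.2) = -2687.8 kJ/mol

ΔH°rxn = -2687.8 kJ/mol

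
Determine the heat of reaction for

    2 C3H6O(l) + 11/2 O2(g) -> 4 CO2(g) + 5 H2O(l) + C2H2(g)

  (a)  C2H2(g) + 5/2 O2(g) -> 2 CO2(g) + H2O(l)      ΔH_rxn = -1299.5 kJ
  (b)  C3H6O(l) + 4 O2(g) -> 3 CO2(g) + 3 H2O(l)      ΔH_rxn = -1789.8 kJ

(a) reversed: +1299.5 kJ
(b) × 2: (2)·(-1789.8) = -3579.6 kJ
Since enthalpy is a state function, ΔH_rxn = (-1)·(-1299.5) + (2)·(-1789.8) = -2280.1 kJ

ΔH_rxn = -2280.1 kJ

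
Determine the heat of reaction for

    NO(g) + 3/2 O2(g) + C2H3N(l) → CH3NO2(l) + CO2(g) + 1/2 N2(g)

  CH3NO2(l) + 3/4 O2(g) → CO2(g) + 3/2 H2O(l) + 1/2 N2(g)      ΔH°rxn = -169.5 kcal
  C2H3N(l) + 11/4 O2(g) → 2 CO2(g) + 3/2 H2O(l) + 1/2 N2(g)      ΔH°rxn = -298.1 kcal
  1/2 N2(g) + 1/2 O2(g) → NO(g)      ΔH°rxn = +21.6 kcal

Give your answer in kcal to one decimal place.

ΔH°rxn = -150.2 kcal

equation 1 reversed: +169.5 kcal
equation 2 as written: -298.1 kcal
equation 3 reversed: -21.6 kcal
By Hess's law, ΔH°rxn = (-1)·(-169.5) + (1)·(-298.1) + (-1)·(+21.6) = -150.2 kcal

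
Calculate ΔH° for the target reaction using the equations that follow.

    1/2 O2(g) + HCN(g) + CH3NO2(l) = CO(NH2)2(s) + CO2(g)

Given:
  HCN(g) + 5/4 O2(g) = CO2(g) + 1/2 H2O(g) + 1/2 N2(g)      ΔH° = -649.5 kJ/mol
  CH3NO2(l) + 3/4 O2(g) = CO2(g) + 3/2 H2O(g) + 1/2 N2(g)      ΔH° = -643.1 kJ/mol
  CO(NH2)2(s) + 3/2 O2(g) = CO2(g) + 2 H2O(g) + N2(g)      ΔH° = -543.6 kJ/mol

ΔH° = -749.0 kJ/mol

equation 1 as written: -649.5 kJ/mol
equation 2 as written: -643.1 kJ/mol
equation 3 reversed: +543.6 kJ/mol
By Hess's law, ΔH° = (-649.5) + (-643.1) + (+543.6) = -749.0 kJ/mol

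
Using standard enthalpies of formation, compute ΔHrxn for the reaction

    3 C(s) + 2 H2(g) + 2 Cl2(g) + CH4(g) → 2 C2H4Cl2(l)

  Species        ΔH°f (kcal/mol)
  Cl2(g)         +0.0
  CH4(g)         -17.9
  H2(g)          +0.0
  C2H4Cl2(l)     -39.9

ΔH°rxn = Σ nΔHf°(products) − Σ nΔHf°(reactants).
Products: 2·(-39.9) = -79.8
Reactants: 3·(+0.0) + 2·(+0.0) + 2·(+0.0) + 1·(-17.9) = -17.9
ΔHrxn = (-79.8) − (-17.9) = -61.9 kcal/mol

ΔHrxn = -61.9 kcal/mol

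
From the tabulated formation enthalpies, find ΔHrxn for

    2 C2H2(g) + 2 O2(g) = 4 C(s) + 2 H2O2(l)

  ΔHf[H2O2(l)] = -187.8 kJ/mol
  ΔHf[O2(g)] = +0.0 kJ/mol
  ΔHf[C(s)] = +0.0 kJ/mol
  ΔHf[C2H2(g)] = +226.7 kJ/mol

Products: 4·(+0.0) + 2·(-187.8) = -375.6
Reactants: 2·(+226.7) + 2·(+0.0) = +453.4
ΔHrxn = (-375.6) − (+453.4) = -829.0 kJ/mol

ΔHrxn = -829.0 kJ/mol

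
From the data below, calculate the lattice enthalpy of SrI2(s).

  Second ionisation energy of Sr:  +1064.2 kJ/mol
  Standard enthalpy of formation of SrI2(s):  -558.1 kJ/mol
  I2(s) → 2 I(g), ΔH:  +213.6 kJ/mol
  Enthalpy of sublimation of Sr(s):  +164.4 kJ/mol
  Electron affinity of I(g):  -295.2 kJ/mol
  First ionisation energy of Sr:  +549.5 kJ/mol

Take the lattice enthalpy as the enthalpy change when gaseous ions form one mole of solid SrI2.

ΔHf° = 1·ΔHsub + 1·(ΣIE) + 1·D(I2) + 2·EA + U
-558.1 = 1·(+164.4) + 1·(+1613.7) + 1·(+213.6) + 2·(-295.2) + U
U = -558.1 − (+1401.3) = -1959.4 kJ/mol

U = -1959.4 kJ/mol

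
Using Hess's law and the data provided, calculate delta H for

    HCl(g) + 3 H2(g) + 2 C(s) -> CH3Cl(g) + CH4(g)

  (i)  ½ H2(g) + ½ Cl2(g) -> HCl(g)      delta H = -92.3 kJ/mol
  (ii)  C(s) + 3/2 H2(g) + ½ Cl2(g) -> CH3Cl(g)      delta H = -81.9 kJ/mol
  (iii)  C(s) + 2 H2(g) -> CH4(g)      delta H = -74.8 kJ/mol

(i) reversed (HCl(g) must end up as a reactant): +92.3 kJ/mol
(ii) as written (CH3Cl(g) already on the product side): -81.9 kJ/mol
(iii) as written (CH4(g) already on the product side): -74.8 kJ/mol
delta H = (+92.3) + (-81.9) + (-74.8) = -64.4 kJ/mol

delta H = -64.4 kJ/mol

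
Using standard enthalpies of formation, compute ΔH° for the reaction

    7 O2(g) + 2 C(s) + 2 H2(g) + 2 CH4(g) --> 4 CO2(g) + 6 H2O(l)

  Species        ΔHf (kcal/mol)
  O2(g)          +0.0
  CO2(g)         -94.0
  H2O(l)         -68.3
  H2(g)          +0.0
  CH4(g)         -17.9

ΔH° = -750.0 kcal/mol

Products: 4·(-94.0) + 6·(-68.3) = -785.8
Reactants: 7·(+0.0) + 2·(+0.0) + 2·(+0.0) + 2·(-17.9) = -35.8
ΔH° = (-785.8) − (-35.8) = -750.0 kcal/mol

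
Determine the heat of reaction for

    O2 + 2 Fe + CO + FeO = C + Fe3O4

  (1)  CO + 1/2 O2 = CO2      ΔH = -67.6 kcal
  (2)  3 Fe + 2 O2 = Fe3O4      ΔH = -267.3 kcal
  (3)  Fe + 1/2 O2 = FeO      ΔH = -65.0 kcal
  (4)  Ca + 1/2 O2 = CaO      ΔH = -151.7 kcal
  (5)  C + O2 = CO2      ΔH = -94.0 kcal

ΔH = -175.9 kcal

(1) as written (CO already on the reactant side): -67.6 kcal
(2) as written (Fe3O4 already on the product side): -267.3 kcal
(3) reversed (FeO must end up as a reactant): +65.0 kcal
(4): not needed (CaO appears nowhere else).
(5) reversed (C must end up as a product): +94.0 kcal
ΔH = (-67.6) + (-267.3) + (+65.0) + (+94.0) = -175.9 kcal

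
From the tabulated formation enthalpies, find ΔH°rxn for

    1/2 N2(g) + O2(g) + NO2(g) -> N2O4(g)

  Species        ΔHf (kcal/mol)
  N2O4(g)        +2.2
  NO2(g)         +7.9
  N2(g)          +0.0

ΔH°rxn = -5.7 kcal/mol

ΔH°rxn = Σ nΔHf°(products) − Σ nΔHf°(reactants).
Products: 1·(+2.2) = +2.2
Reactants: 1/2·(+0.0) + 1·(+0.0) + 1·(+7.9) = +7.9
ΔH°rxn = (+2.2) − (+7.9) = -5.7 kcal/mol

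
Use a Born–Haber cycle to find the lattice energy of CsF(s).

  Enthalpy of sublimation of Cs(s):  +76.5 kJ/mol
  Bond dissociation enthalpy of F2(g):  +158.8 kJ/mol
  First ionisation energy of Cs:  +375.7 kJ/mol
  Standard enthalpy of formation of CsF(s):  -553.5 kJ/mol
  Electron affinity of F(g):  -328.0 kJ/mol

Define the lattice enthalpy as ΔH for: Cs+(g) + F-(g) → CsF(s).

ΔHf° = 1·ΔHsub + 1·(ΣIE) + 1/2·D(F2) + 1·EA + U
-553.5 = 1·(+76.5) + 1·(+375.7) + 1/2·(+158.8) + 1·(-328.0) + U
U = -553.5 − (+203.6) = -757.1 kJ/mol

U = -757.1 kJ/mol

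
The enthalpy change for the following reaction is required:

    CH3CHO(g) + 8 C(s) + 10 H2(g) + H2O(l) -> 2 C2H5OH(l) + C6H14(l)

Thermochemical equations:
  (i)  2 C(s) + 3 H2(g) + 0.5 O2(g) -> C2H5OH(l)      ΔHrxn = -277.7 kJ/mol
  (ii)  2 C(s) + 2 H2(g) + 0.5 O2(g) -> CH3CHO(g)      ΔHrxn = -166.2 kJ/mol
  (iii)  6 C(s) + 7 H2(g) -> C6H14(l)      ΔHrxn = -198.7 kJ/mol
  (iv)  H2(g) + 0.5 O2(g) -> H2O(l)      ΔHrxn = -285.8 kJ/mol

(i) × 2: (2)·(-277.7) = -555.4 kJ/mol
(ii) reversed: +166.2 kJ/mol
(iii) as written: -198.7 kJ/mol
(iv) reversed: +285.8 kJ/mol
By Hess's law, ΔHrxn = (-555.4) + (+166.2) + (-198.7) + (+285.8) = -302.1 kJ/mol

ΔHrxn = -302.1 kJ/mol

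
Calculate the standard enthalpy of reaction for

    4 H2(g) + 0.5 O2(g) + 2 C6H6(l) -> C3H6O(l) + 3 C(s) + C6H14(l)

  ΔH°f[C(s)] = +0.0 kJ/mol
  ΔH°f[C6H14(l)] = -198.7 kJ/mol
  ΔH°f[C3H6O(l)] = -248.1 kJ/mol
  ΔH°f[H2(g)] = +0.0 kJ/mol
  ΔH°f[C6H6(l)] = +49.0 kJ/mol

Products: 1·(-248.1) + 3·(+0.0) + 1·(-198.7) = -446.8
Reactants: 4·(+0.0) + 1/2·(+0.0) + 2·(+49.0) = +98.0
ΔH° = (-446.8) − (+98.0) = -544.8 kJ/mol

ΔH° = -544.8 kJ/mol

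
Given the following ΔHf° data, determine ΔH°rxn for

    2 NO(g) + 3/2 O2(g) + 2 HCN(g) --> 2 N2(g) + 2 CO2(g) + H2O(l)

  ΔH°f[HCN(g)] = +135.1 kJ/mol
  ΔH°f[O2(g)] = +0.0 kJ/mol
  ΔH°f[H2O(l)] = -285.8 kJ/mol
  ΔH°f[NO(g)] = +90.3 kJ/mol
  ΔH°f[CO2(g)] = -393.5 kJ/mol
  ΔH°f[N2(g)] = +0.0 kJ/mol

ΔH°rxn = Σ nΔHf°(products) − Σ nΔHf°(reactants).
Products: 2·(+0.0) + 2·(-393.5) + 1·(-285.8) = -1072.8
Reactants: 2·(+90.3) + 3/2·(+0.0) + 2·(+135.1) = +450.8
ΔH°rxn = (-1072.8) − (+450.8) = -1523.6 kJ/mol

ΔH°rxn = -1523.6 kJ/mol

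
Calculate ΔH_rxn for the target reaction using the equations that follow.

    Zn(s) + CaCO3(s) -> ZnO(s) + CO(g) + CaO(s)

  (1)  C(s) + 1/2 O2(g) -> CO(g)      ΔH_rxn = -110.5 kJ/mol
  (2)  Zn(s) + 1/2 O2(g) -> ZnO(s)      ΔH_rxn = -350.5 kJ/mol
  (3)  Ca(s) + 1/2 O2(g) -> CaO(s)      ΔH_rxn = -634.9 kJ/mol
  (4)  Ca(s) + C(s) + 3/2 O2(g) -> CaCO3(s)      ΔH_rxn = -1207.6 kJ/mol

(1) as written: -110.5 kJ/mol
(2) as written: -350.5 kJ/mol
(3) as written: -634.9 kJ/mol
(4) reversed: +1207.6 kJ/mol
By Hess's law, ΔH_rxn = (-110.5) + (-350.5) + (-634.9) + (+1207.6) = 111.7 kJ/mol

ΔH_rxn = 111.7 kJ/mol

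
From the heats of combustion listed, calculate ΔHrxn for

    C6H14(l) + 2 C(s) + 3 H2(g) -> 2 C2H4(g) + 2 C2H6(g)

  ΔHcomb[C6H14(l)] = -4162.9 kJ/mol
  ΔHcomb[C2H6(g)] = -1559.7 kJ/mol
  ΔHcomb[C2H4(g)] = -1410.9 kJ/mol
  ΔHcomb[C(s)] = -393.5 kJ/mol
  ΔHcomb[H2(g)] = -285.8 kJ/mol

With combustion enthalpies, reactants minus products:
= [1·(-4162.9) + 2·(-393.5) + 3·(-285.8)] − [2·(-1410.9) + 2·(-1559.7)]
= 133.9 kJ/mol

ΔHrxn = 133.9 kJ/mol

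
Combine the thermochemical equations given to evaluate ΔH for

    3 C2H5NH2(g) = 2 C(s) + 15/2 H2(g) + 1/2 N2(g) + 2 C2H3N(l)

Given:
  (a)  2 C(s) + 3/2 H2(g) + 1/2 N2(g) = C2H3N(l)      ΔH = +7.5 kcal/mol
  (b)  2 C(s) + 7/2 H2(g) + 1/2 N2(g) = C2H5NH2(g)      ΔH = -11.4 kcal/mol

ΔH = 49.2 kcal/mol

(a) × 2 (scale by 2 for the 2 C2H3N(l)): (2)·(+7.5) = +15.0 kcal/mol
(b) reversed and × 3 (C2H5NH2(g) must end up as a reactant; ×3 to match 3 C2H5NH2(g) in the target): (-3)·(-11.4) = +34.2 kcal/mol
Since enthalpy is a state function, ΔH = (+15.0) + (+34.2) = 49.2 kcal/mol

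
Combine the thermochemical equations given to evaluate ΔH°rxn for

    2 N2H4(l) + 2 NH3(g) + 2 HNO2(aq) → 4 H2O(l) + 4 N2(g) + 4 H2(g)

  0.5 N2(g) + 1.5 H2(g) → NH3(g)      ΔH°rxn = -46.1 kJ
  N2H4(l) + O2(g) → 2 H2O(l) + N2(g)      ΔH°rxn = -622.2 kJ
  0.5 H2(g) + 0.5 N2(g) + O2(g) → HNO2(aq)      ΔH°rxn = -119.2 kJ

ΔH°rxn = -913.8 kJ

equation 1 reversed and × 2 (reverse to put NH3(g) on the reactant side; scale by 2 for the 2 NH3(g)): (-2)·(-46.1) = +92.2 kJ
equation 2 × 2 (×2 to match 2 N2H4(l) in the target): (2)·(-622.2) = -1244.4 kJ
equation 3 reversed and × 2 (HNO2(aq) must end up as a reactant; scale by 2 for the 2 HNO2(aq)): (-2)·(-119.2) = +238.4 kJ
Combining the equations, ΔH°rxn = (-2)·(-46.1) + (2)·(-622.2) + (-2)·(-119.2) = -913.8 kJ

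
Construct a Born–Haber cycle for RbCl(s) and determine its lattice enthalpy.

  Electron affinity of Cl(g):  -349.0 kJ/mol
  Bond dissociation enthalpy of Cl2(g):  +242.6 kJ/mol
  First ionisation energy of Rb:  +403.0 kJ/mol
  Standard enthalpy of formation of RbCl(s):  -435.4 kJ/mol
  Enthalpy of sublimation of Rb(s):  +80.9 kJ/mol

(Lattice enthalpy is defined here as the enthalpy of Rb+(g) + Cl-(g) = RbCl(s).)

ΔHf° = 1·ΔHsub + 1·(ΣIE) + 1/2·D(Cl2) + 1·EA + U
-435.4 = 1·(+80.9) + 1·(+403.0) + 1/2·(+242.6) + 1·(-349.0) + U
U = -435.4 − (+256.2) = -691.6 kJ/mol

U = -691.6 kJ/mol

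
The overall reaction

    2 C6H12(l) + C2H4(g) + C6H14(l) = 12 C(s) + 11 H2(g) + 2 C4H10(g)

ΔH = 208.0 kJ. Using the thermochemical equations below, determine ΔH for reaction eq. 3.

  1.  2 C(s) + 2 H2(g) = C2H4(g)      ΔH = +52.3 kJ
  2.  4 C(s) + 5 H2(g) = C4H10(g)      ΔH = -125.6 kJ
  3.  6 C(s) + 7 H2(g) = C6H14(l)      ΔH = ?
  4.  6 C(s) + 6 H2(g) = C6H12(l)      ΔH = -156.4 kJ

eq. 1 reversed (C2H4(g) must end up as a reactant): -52.3 kJ
eq. 2 × 2 (×2 to match 2 C4H10(g) in the target): (2)·(-125.6) = -251.2 kJ
eq. 3 reversed (C6H14(l) must end up as a reactant): contributes −x
eq. 4 reversed and × 2 (reverse to put C6H12(l) on the reactant side; scale by 2 for the 2 C6H12(l)): (-2)·(-156.4) = +312.8 kJ
+208.0 = (-52.3) + (-251.2) + (+312.8) − x
x = (+208.0 − (+9.3)) / (-1) = -198.7 kJ

ΔH = -198.7 kJ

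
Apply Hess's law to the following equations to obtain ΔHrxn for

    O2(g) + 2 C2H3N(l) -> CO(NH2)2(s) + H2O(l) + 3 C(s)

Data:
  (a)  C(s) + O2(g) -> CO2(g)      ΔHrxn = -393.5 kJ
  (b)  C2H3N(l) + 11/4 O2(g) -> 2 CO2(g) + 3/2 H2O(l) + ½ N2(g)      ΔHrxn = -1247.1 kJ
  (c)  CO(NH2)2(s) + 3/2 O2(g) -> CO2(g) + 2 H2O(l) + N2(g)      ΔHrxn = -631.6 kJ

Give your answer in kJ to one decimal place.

ΔHrxn = -682.1 kJ

(a) reversed and × 3: (-3)·(-393.5) = +1180.5 kJ
(b) × 2: (2)·(-1247.1) = -2494.2 kJ
(c) reversed: +631.6 kJ
Combining the equations, ΔHrxn = (-3)·(-393.5) + (2)·(-1247.1) + (-1)·(-631.6) = -682.1 kJ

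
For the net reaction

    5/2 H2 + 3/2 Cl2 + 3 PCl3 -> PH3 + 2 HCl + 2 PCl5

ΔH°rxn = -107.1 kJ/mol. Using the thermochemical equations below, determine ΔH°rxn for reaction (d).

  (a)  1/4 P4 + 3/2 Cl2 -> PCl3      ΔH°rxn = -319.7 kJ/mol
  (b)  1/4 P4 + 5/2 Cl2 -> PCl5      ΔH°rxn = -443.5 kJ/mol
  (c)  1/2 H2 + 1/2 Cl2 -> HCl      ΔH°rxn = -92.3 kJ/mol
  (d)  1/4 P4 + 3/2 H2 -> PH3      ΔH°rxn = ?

(a) reversed and × 3 (PCl3 must end up as a reactant; ×3 to match 3 PCl3 in the target): (-3)·(-319.7) = +959.1 kJ/mol
(b) × 2 (×2 to match 2 PCl5 in the target): (2)·(-443.5) = -887.0 kJ/mol
(c) × 2 (×2 to match 2 HCl in the target): (2)·(-92.3) = -184.6 kJ/mol
(d) as written (PH3 already on the product side): contributes x
-107.1 = (+959.1) + (-887.0) + (-184.6) + x
x = (-107.1 − (-112.5)) / (1) = 5.4 kJ/mol

ΔH°rxn = 5.4 kJ/mol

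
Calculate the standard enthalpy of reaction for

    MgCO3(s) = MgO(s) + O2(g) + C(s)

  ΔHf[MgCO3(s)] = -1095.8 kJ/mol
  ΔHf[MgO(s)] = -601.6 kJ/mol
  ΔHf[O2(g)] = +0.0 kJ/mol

ΔH°rxn = Σ nΔHf°(products) − Σ nΔHf°(reactants).
Products: 1·(-601.6) + 1·(+0.0) + 1·(+0.0) = -601.6
Reactants: 1·(-1095.8) = -1095.8
ΔH° = (-601.6) − (-1095.8) = 494.2 kJ/mol

ΔH° = 494.2 kJ/mol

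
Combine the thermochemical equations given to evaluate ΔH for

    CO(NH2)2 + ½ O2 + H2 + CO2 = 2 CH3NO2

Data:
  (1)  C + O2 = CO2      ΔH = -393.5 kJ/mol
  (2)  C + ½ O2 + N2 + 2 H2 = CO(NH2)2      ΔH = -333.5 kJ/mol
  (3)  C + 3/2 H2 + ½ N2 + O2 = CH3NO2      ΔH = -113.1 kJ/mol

(1) reversed (reverse to put CO2 on the reactant side): +393.5 kJ/mol
(2) reversed (reverse to put CO(NH2)2 on the reactant side): +333.5 kJ/mol
(3) × 2 (scale by 2 for the 2 CH3NO2): (2)·(-113.1) = -226.2 kJ/mol
Summing the manipulated equations, ΔH = (-1)·(-393.5) + (-1)·(-333.5) + (2)·(-113.1) = 500.8 kJ/mol

ΔH = 500.8 kJ/mol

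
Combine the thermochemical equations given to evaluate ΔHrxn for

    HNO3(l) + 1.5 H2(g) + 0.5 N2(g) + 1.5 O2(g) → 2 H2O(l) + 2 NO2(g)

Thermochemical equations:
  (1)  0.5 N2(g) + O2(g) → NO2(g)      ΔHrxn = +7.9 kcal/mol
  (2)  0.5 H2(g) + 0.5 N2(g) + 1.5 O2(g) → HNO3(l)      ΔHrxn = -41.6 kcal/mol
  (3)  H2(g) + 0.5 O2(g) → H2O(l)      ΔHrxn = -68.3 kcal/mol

(1) × 2 (scale by 2 for the 2 NO2(g)): (2)·(+7.9) = +15.8 kcal/mol
(2) reversed (reverse to put HNO3(l) on the reactant side): +41.6 kcal/mol
(3) × 2 (×2 to match 2 H2O(l) in the target): (2)·(-68.3) = -136.6 kcal/mol
Combining the equations, ΔHrxn = (+15.8) + (+41.6) + (-136.6) = -79.2 kcal/mol

ΔHrxn = -79.2 kcal/mol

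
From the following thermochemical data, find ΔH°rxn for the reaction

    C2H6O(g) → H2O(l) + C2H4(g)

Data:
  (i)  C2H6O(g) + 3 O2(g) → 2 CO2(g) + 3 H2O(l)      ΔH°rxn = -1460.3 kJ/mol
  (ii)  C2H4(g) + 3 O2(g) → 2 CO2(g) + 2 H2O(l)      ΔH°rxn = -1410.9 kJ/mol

ΔH°rxn = -49.4 kJ/mol

(i) as written (C2H6O(g) already on the reactant side): -1460.3 kJ/mol
(ii) reversed (C2H4(g) must end up as a product): +1410.9 kJ/mol
By Hess's law, ΔH°rxn = (1)·(-1460.3) + (-1)·(-1410.9) = -49.4 kJ/mol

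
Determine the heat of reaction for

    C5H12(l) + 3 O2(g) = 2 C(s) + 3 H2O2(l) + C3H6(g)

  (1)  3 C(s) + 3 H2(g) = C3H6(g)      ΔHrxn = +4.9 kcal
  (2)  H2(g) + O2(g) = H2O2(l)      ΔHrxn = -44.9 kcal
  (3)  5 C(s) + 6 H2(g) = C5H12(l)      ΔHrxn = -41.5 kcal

(1) as written: +4.9 kcal
(2) × 3: (3)·(-44.9) = -134.7 kcal
(3) reversed: +41.5 kcal
ΔHrxn = (+4.9) + (-134.7) + (+41.5) = -88.3 kcal

ΔHrxn = -88.3 kcal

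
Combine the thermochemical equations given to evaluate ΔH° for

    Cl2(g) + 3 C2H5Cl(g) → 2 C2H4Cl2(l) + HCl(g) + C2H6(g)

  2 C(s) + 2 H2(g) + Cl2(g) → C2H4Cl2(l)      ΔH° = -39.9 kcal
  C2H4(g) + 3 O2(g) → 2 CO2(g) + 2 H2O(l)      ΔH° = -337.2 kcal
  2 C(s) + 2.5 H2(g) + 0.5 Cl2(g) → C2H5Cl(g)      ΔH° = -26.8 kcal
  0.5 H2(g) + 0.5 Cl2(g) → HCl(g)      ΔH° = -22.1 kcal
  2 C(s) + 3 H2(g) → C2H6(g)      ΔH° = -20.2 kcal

equation 1 × 2: (2)·(-39.9) = -79.8 kcal
equation 2: not needed.
equation 3 reversed and × 3: (-3)·(-26.8) = +80.4 kcal
equation 4 as written: -22.1 kcal
equation 5 as written: -20.2 kcal
ΔH° = (-79.8) + (+80.4) + (-22.1) + (-20.2) = -41.7 kcal

ΔH° = -41.7 kcal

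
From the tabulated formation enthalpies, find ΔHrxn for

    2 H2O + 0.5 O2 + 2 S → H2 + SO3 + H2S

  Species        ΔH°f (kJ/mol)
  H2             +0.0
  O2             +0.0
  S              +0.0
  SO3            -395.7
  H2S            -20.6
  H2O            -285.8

Products: 1·(+0.0) + 1·(-395.7) + 1·(-20.6) = -416.3
Reactants: 2·(-285.8) + 1/2·(+0.0) + 2·(+0.0) = -571.6
ΔHrxn = (-416.3) − (-571.6) = 155.3 kJ/mol

ΔHrxn = 155.3 kJ/mol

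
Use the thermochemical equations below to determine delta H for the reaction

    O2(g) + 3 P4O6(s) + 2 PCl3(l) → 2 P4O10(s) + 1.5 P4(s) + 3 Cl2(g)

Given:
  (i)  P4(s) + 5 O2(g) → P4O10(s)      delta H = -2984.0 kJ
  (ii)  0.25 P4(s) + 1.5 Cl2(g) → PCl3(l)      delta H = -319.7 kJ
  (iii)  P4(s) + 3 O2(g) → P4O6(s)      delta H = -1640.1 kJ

delta H = -408.3 kJ

(i) × 2 (×2 to match 2 P4O10(s) in the target): (2)·(-2984.0) = -5968.0 kJ
(ii) reversed and × 2 (reverse to put PCl3(l) on the reactant side; ×2 to match 2 PCl3(l) in the target): (-2)·(-319.7) = +639.4 kJ
(iii) reversed and × 3 (P4O6(s) must end up as a reactant; scale by 3 for the 3 P4O6(s)): (-3)·(-1640.1) = +4920.3 kJ
Since enthalpy is a state function, delta H = (2)·(-2984.0) + (-2)·(-319.7) + (-3)·(-1640.1) = -408.3 kJ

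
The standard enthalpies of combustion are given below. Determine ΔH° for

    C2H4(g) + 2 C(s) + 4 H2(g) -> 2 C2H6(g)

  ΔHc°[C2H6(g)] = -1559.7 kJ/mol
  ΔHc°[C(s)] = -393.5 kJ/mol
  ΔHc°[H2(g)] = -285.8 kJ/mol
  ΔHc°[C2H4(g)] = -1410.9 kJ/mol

With combustion enthalpies, reactants minus products:
= [1·(-1410.9) + 2·(-393.5) + 4·(-285.8)] − [2·(-1559.7)]
= -221.7 kJ/mol

ΔH° = -221.7 kJ/mol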